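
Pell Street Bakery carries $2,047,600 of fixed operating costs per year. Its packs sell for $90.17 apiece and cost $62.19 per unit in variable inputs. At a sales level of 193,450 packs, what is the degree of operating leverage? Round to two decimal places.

1.61

Contribution at this volume is 193,450 × $27.98 = $5,412,731.00.
Subtracting fixed costs: EBIT = $5,412,731.00 − $2,047,600 = $3,365,131.00.
Degree of operating leverage = $5,412,731.00 / $3,365,131.00 = 1.6085.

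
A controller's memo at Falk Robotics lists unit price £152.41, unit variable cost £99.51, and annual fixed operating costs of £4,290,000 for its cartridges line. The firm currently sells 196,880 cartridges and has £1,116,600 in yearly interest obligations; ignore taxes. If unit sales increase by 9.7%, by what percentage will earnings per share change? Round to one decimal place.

+20.2%

At 196,880 units, contribution = 196,880 × £52.90 = £10,414,952.00.
EBIT = £10,414,952.00 − £4,290,000 = £6,124,952.00.
Interest = £1,116,600.00, so EBIT − I = £5,008,352.00.
DCL = total CM / (EBIT − I) = £10,414,952.00 / £5,008,352.00 = 2.0795.
EPS therefore changes by 2.0795 × (+9.7%) = +20.2%.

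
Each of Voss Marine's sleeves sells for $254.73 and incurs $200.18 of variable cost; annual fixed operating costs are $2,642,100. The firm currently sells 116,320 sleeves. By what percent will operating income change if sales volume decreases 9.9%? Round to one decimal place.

At 116,320 units, contribution = 116,320 × $54.55 = $6,345,256.00.
Subtracting fixed costs: EBIT = $6,345,256.00 − $2,642,100 = $3,703,156.00.
Degree of operating leverage = $6,345,256.00 / $3,703,156.00 = 1.7135.
%ΔEBIT = DOL × %ΔSales = 1.7135 × -9.9% = -17.0%.

-17.0%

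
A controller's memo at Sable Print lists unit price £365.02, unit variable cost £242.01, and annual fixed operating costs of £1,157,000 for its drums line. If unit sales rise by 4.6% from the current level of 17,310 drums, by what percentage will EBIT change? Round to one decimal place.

Contribution at this volume is 17,310 × £123.01 = £2,129,303.10.
EBIT = £2,129,303.10 − £1,157,000 = £972,303.10.
Degree of operating leverage = £2,129,303.10 / £972,303.10 = 2.1900.
%ΔEBIT = DOL × %ΔSales = 2.1900 × +4.6% = +10.1%.

+10.1%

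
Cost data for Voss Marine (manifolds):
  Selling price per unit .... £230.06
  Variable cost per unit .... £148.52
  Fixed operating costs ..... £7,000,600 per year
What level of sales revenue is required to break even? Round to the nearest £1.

£19,751,754

CM per unit = £230.06 − £148.52 = £81.54; CM ratio = £81.54 / £230.06 = 0.3544.
Break-even sales = FC ÷ CM ratio = £7,000,600 × £230.06 / £81.54 = £19,751,754.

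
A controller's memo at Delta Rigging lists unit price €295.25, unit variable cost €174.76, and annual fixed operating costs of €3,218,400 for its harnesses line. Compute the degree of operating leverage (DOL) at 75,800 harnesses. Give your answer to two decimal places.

Total contribution margin = 75,800 × €120.49 = €9,133,142.00.
Operating income = contribution − fixed costs = €9,133,142.00 − €3,218,400 = €5,914,742.00.
Degree of operating leverage = €9,133,142.00 / €5,914,742.00 = 1.5441.

1.54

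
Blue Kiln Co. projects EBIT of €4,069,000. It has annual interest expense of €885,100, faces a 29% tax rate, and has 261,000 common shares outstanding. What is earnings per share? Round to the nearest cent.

€8.66

Interest = €885,100.00, so EBT = €4,069,000 − €885,100.00 = €3,183,900.00.
After tax at 29%: net income = €3,183,900.00 × 0.71 = €2,260,569.00.
EPS = €2,260,569.00 ÷ 261,000 = €8.66.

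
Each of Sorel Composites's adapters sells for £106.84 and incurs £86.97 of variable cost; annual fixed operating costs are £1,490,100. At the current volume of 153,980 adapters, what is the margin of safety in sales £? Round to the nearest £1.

Each unit contributes £106.84 − £86.97 = £19.87. Break-even units = £1,490,100 ÷ £19.87 = 74,992.45; break-even revenue = 74,992.45 × £106.84 = £8,012,193.46.
Actual sales revenue = 153,980 × £106.84 = £16,451,223.20.
Margin of safety = £16,451,223.20 − £8,012,193.46 = £8,439,030.

£8,439,030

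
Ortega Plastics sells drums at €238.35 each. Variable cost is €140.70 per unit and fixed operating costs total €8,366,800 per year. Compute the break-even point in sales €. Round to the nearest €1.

CM per unit = €238.35 − €140.70 = €97.65; CM ratio = €97.65 / €238.35 = 0.4097.
Break-even revenue = fixed costs × price ÷ CM = €8,366,800 × €238.35 ÷ €97.65 = €20,422,189.

€20,422,189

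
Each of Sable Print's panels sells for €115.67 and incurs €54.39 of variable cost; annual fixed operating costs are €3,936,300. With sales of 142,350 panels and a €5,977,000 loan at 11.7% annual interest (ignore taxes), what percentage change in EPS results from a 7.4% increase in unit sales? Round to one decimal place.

+15.8%

At 142,350 units, contribution = 142,350 × €61.28 = €8,723,208.00.
Subtracting fixed costs: EBIT = €8,723,208.00 − €3,936,300 = €4,786,908.00.
Interest = €699,309.00, so EBIT − I = €4,087,599.00.
Degree of combined leverage = contribution ÷ (EBIT − I) = €8,723,208.00 ÷ €4,087,599.00 = 2.1341.
%ΔEPS = DCL × %ΔSales = 2.1341 × +7.4% = +15.8%.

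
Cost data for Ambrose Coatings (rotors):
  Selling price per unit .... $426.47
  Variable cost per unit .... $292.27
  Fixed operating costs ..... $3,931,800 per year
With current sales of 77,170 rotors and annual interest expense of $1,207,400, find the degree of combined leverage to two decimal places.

1.99

Contribution at this volume is 77,170 × $134.20 = $10,356,214.00.
Operating income = contribution − fixed costs = $10,356,214.00 − $3,931,800 = $6,424,414.00. Interest = $1,207,400.00, so EBIT − I = $5,217,014.00.
Degree of total leverage = total CM / (EBIT − interest) = $10,356,214.00 / $5,217,014.00 = 1.9851.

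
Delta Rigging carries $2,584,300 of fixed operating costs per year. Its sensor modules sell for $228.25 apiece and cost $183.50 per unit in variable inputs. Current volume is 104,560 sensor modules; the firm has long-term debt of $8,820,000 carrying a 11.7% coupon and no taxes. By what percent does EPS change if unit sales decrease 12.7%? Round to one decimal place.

Contribution at this volume is 104,560 × $44.75 = $4,679,060.00.
EBIT = $4,679,060.00 − $2,584,300 = $2,094,760.00.
After interest of $1,031,940.00, pre-tax earnings = $1,062,820.00.
Degree of combined leverage = contribution ÷ (EBIT − I) = $4,679,060.00 ÷ $1,062,820.00 = 4.4025.
EPS therefore changes by 4.4025 × (-12.7%) = -55.9%.

-55.9%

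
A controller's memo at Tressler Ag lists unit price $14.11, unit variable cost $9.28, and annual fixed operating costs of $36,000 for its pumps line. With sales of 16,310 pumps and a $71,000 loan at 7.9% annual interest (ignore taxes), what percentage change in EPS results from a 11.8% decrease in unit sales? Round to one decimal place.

Total contribution margin = 16,310 × $4.83 = $78,777.30.
Operating income = contribution − fixed costs = $78,777.30 − $36,000 = $42,777.30.
After interest of $5,609.00, pre-tax earnings = $37,168.30.
DCL = total CM / (EBIT − I) = $78,777.30 / $37,168.30 = 2.1195.
%ΔEPS = DCL × %ΔSales = 2.1195 × -11.8% = -25.0%.

-25.0%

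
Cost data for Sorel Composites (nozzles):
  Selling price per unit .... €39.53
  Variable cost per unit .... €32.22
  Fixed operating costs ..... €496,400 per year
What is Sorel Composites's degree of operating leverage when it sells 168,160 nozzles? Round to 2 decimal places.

Contribution at this volume is 168,160 × €7.31 = €1,229,249.60.
Operating income = contribution − fixed costs = €1,229,249.60 − €496,400 = €732,849.60.
DOL = contribution ÷ EBIT = €1,229,249.60 ÷ €732,849.60 = 1.6774.

1.68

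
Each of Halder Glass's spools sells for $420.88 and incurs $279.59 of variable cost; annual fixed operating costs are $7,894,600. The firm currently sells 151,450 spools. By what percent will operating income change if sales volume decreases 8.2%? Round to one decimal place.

At 151,450 units, contribution = 151,450 × $141.29 = $21,398,370.50.
EBIT = $21,398,370.50 − $7,894,600 = $13,503,770.50.
DOL = contribution ÷ EBIT = $21,398,370.50 ÷ $13,503,770.50 = 1.5846.
Operating income changes by 1.5846 × -8.2% = -13.0%.

-13.0%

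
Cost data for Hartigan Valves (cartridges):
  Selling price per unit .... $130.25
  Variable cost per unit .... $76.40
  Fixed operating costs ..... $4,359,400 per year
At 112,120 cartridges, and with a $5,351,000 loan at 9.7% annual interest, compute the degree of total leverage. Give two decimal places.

At 112,120 units, contribution = 112,120 × $53.85 = $6,037,662.00.
Operating income = contribution − fixed costs = $6,037,662.00 − $4,359,400 = $1,678,262.00. Interest = $519,047.00, so EBIT − I = $1,159,215.00.
DCL = contribution ÷ (EBIT − I) = $6,037,662.00 ÷ $1,159,215.00 = 5.2084.

5.21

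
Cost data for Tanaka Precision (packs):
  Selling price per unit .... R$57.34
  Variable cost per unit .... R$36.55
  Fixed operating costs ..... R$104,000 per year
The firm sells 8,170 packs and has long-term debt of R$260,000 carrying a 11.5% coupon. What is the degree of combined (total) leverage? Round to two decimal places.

4.72

At 8,170 units, contribution = 8,170 × R$20.79 = R$169,854.30.
Operating income = contribution − fixed costs = R$169,854.30 − R$104,000 = R$65,854.30. Interest = R$29,900.00.
DOL = R$169,854.30 ÷ R$65,854.30 = 2.5792; DFL = R$65,854.30 ÷ R$35,954.30 = 1.8316.
DCL = DOL × DFL = 2.5792 × 1.8316 = 4.7241.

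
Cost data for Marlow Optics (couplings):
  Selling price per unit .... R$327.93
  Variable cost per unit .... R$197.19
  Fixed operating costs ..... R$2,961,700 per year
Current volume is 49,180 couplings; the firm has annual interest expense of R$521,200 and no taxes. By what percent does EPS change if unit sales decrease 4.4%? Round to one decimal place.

-9.6%

At 49,180 units, contribution = 49,180 × R$130.74 = R$6,429,793.20.
Subtracting fixed costs: EBIT = R$6,429,793.20 − R$2,961,700 = R$3,468,093.20.
After interest of R$521,200.00, pre-tax earnings = R$2,946,893.20.
DCL = total CM / (EBIT − I) = R$6,429,793.20 / R$2,946,893.20 = 2.1819.
%ΔEPS = DCL × %ΔSales = 2.1819 × -4.4% = -9.6%.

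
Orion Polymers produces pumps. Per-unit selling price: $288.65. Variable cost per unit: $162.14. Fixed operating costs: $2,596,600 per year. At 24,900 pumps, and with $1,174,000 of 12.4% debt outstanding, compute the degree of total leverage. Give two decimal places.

7.72

Contribution at this volume is 24,900 × $126.51 = $3,150,099.00.
Subtracting fixed costs: EBIT = $3,150,099.00 − $2,596,600 = $553,499.00. Interest = $145,576.00, so EBIT − I = $407,923.00.
DCL = contribution ÷ (EBIT − I) = $3,150,099.00 ÷ $407,923.00 = 7.7223.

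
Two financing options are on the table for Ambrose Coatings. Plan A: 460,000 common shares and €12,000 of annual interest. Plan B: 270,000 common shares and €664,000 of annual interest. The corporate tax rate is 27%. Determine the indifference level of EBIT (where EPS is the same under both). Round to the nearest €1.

At indifference, (EBIT − 12,000)(1 − t)/460,000 = (EBIT − 664,000)(1 − t)/270,000.
Cancelling (1 − t) and cross-multiplying: 270,000·(EBIT − 12,000) = 460,000·(EBIT − 664,000).
Solving, EBIT = (664,000·460,000 − 12,000·270,000) / (460,000 − 270,000) = 302,200,000,000 / 190,000 = 1,590,526.32.

€1,590,526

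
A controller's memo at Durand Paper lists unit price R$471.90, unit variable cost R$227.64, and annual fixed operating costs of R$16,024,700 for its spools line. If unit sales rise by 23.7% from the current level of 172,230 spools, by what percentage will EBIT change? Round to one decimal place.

+38.3%

Contribution at this volume is 172,230 × R$244.26 = R$42,068,899.80.
Subtracting fixed costs: EBIT = R$42,068,899.80 − R$16,024,700 = R$26,044,199.80.
DOL = contribution ÷ EBIT = R$42,068,899.80 ÷ R$26,044,199.80 = 1.6153.
So EBIT moves 1.6153 × (+23.7%) = +38.3%.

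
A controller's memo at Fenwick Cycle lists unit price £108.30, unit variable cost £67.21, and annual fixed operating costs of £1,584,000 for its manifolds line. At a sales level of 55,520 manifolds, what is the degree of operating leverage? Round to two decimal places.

3.27

Contribution at this volume is 55,520 × £41.09 = £2,281,316.80.
Operating income = contribution − fixed costs = £2,281,316.80 − £1,584,000 = £697,316.80.
So DOL = total CM / EBIT = £2,281,316.80 / £697,316.80 = 3.2716.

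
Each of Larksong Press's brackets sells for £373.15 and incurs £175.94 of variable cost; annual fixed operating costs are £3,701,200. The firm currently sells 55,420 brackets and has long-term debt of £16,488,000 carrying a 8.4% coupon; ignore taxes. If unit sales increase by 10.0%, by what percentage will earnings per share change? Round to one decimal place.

+18.7%

Contribution at this volume is 55,420 × £197.21 = £10,929,378.20.
Operating income = contribution − fixed costs = £10,929,378.20 − £3,701,200 = £7,228,178.20.
After interest of £1,384,992.00, pre-tax earnings = £5,843,186.20.
Degree of combined leverage = contribution ÷ (EBIT − I) = £10,929,378.20 ÷ £5,843,186.20 = 1.8704.
%ΔEPS = DCL × %ΔSales = 1.8704 × +10.0% = +18.7%.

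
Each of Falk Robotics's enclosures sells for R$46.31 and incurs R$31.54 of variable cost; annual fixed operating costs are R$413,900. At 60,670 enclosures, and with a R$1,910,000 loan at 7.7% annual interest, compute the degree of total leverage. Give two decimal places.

2.67

Contribution at this volume is 60,670 × R$14.77 = R$896,095.90.
EBIT = R$896,095.90 − R$413,900 = R$482,195.90. Interest = R$147,070.00.
DOL = R$896,095.90 ÷ R$482,195.90 = 1.8584; DFL = R$482,195.90 ÷ R$335,125.90 = 1.4388.
Combined leverage = 1.8584 × 1.4388 = 2.6739.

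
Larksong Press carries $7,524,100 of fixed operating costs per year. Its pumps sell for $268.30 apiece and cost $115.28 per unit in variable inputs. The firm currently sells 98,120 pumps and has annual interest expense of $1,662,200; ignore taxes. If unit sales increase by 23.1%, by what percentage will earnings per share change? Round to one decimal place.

+59.5%

Total contribution margin = 98,120 × $153.02 = $15,014,322.40.
Subtracting fixed costs: EBIT = $15,014,322.40 − $7,524,100 = $7,490,222.40.
After interest of $1,662,200.00, pre-tax earnings = $5,828,022.40.
DCL = total CM / (EBIT − I) = $15,014,322.40 / $5,828,022.40 = 2.5762.
%ΔEPS = DCL × %ΔSales = 2.5762 × +23.1% = +59.5%.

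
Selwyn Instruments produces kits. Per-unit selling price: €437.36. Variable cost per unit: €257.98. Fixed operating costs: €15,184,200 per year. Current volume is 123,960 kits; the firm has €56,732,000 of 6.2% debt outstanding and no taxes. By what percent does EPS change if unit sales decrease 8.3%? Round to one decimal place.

At 123,960 units, contribution = 123,960 × €179.38 = €22,235,944.80.
Subtracting fixed costs: EBIT = €22,235,944.80 − €15,184,200 = €7,051,744.80.
Interest = €3,517,384.00, so EBIT − I = €3,534,360.80.
Degree of combined leverage = contribution ÷ (EBIT − I) = €22,235,944.80 ÷ €3,534,360.80 = 6.2914.
%ΔEPS = DCL × %ΔSales = 6.2914 × -8.3% = -52.2%.

-52.2%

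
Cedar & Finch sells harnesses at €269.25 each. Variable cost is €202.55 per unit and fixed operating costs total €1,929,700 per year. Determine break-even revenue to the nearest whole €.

€7,789,681

CM per unit = €269.25 − €202.55 = €66.70; CM ratio = €66.70 / €269.25 = 0.2477.
Break-even sales = FC ÷ CM ratio = €1,929,700 × €269.25 / €66.70 = €7,789,681.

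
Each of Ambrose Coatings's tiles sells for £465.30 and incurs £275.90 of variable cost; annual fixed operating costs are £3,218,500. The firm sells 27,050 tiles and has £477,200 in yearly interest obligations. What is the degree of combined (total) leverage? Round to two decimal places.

3.59

Contribution at this volume is 27,050 × £189.40 = £5,123,270.00.
Subtracting fixed costs: EBIT = £5,123,270.00 − £3,218,500 = £1,904,770.00. Interest = £477,200.00, so EBIT − I = £1,427,570.00.
DCL = contribution ÷ (EBIT − I) = £5,123,270.00 ÷ £1,427,570.00 = 3.5888.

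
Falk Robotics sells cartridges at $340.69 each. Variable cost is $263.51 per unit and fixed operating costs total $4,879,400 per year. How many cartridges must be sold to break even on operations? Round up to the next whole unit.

63,222 cartridges

Each unit contributes $340.69 − $263.51 = $77.18.
Break-even Q = $4,879,400 / $77.18 = 63,221.04 → 63,222 cartridges.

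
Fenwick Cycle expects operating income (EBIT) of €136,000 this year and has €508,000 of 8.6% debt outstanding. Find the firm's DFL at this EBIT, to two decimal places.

Annual interest charges come to €43,688.00.
DFL = EBIT ÷ (EBIT − I) = €136,000 ÷ (€136,000 − €43,688.00) = €136,000 ÷ €92,312.00 = 1.4733.

1.47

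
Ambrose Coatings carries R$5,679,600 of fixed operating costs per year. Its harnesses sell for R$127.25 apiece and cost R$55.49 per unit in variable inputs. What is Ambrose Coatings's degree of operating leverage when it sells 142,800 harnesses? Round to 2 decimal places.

Contribution at this volume is 142,800 × R$71.76 = R$10,247,328.00.
EBIT = R$10,247,328.00 − R$5,679,600 = R$4,567,728.00.
DOL = contribution ÷ EBIT = R$10,247,328.00 ÷ R$4,567,728.00 = 2.2434.

2.24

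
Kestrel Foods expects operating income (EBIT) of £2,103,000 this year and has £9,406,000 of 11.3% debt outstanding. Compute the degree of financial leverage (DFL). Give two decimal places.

2.02

Annual interest charges come to £1,062,878.00.
Degree of financial leverage = EBIT / (EBIT − interest) = £2,103,000 / £1,040,122.00 = 2.0219.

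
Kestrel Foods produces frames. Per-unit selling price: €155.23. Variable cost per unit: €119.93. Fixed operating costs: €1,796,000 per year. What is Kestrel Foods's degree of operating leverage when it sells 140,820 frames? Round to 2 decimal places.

1.57

Contribution at this volume is 140,820 × €35.30 = €4,970,946.00.
Operating income = contribution − fixed costs = €4,970,946.00 − €1,796,000 = €3,174,946.00.
Degree of operating leverage = €4,970,946.00 / €3,174,946.00 = 1.5657.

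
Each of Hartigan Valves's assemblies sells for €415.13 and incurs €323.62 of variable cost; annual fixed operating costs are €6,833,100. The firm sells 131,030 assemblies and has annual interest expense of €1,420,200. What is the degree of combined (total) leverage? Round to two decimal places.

3.21

Total contribution margin = 131,030 × €91.51 = €11,990,555.30.
EBIT = €11,990,555.30 − €6,833,100 = €5,157,455.30. Interest = €1,420,200.00, so EBIT − I = €3,737,255.30.
DCL = contribution ÷ (EBIT − I) = €11,990,555.30 ÷ €3,737,255.30 = 3.2084.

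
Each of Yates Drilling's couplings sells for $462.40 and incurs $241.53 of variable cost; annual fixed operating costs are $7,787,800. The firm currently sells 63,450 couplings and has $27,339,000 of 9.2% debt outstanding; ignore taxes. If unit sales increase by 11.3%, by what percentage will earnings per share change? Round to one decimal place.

Contribution at this volume is 63,450 × $220.87 = $14,014,201.50.
Operating income = contribution − fixed costs = $14,014,201.50 − $7,787,800 = $6,226,401.50.
Interest = $2,515,188.00, so EBIT − I = $3,711,213.50.
DCL = total CM / (EBIT − I) = $14,014,201.50 / $3,711,213.50 = 3.7762.
EPS therefore changes by 3.7762 × (+11.3%) = +42.7%.

+42.7%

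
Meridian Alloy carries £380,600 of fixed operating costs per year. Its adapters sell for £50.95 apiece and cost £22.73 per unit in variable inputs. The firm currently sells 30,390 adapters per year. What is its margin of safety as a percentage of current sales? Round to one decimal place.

55.6%

Each unit contributes £50.95 − £22.73 = £28.22. Break-even units = £380,600 ÷ £28.22 = 13,486.89; break-even revenue = 13,486.89 × £50.95 = £687,156.98.
Current sales = 30,390 × £50.95 = £1,548,370.50.
Margin of safety = (£1,548,370.50 − £687,156.98) ÷ £1,548,370.50 = 55.6%.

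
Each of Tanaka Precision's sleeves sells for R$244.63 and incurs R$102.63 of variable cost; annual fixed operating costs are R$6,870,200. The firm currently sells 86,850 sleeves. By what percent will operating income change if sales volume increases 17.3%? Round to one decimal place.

At 86,850 units, contribution = 86,850 × R$142.00 = R$12,332,700.00.
Subtracting fixed costs: EBIT = R$12,332,700.00 − R$6,870,200 = R$5,462,500.00.
So DOL = total CM / EBIT = R$12,332,700.00 / R$5,462,500.00 = 2.2577.
So EBIT moves 2.2577 × (+17.3%) = +39.1%.

+39.1%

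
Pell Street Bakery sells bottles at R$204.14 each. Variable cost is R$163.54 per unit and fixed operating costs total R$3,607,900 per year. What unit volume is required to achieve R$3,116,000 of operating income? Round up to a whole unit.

165,614 bottles

Contribution margin per unit = R$204.14 − R$163.54 = R$40.60.
Need Q such that Q × R$40.60 − R$3,607,900 = R$3,116,000, i.e. Q = R$6,723,900 / R$40.60 = 165,613.30 → 165,614.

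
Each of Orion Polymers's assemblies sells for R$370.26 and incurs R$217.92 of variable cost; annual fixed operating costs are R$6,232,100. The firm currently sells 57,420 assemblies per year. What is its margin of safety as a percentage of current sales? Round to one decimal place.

28.8%

Each unit contributes R$370.26 − R$217.92 = R$152.34. Break-even units = R$6,232,100 ÷ R$152.34 = 40,909.15; break-even revenue = 40,909.15 × R$370.26 = R$15,147,022.10.
Current sales = 57,420 × R$370.26 = R$21,260,329.20.
Margin of safety = (R$21,260,329.20 − R$15,147,022.10) ÷ R$21,260,329.20 = 28.8%.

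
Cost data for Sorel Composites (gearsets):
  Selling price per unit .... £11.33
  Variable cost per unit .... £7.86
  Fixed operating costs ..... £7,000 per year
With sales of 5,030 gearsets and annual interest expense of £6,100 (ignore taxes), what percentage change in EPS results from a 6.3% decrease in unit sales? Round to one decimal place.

Contribution at this volume is 5,030 × £3.47 = £17,454.10.
Operating income = contribution − fixed costs = £17,454.10 − £7,000 = £10,454.10.
Interest = £6,100.00, so EBIT − I = £4,354.10.
DCL = total CM / (EBIT − I) = £17,454.10 / £4,354.10 = 4.0087.
EPS therefore changes by 4.0087 × (-6.3%) = -25.3%.

-25.3%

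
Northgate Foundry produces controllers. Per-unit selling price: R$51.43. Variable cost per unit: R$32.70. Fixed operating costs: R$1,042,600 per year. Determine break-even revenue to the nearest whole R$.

CM per unit = R$51.43 − R$32.70 = R$18.73; CM ratio = R$18.73 / R$51.43 = 0.3642.
Break-even sales = FC ÷ CM ratio = R$1,042,600 × R$51.43 / R$18.73 = R$2,862,836.

R$2,862,836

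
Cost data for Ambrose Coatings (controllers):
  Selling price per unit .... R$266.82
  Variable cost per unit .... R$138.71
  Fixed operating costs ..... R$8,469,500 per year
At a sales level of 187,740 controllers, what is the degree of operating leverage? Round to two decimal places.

1.54

At 187,740 units, contribution = 187,740 × R$128.11 = R$24,051,371.40.
Subtracting fixed costs: EBIT = R$24,051,371.40 − R$8,469,500 = R$15,581,871.40.
So DOL = total CM / EBIT = R$24,051,371.40 / R$15,581,871.40 = 1.5435.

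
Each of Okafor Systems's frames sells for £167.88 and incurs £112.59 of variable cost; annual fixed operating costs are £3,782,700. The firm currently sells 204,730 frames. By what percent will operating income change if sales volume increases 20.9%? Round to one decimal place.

Contribution at this volume is 204,730 × £55.29 = £11,319,521.70.
Subtracting fixed costs: EBIT = £11,319,521.70 − £3,782,700 = £7,536,821.70.
So DOL = total CM / EBIT = £11,319,521.70 / £7,536,821.70 = 1.5019.
%ΔEBIT = DOL × %ΔSales = 1.5019 × +20.9% = +31.4%.

+31.4%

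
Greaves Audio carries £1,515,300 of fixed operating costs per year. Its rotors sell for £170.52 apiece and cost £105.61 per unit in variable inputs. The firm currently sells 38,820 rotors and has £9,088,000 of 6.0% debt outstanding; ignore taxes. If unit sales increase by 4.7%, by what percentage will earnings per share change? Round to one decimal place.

Total contribution margin = 38,820 × £64.91 = £2,519,806.20.
Subtracting fixed costs: EBIT = £2,519,806.20 − £1,515,300 = £1,004,506.20.
Interest = £545,280.00, so EBIT − I = £459,226.20.
Degree of combined leverage = contribution ÷ (EBIT − I) = £2,519,806.20 ÷ £459,226.20 = 5.4871.
%ΔEPS = DCL × %ΔSales = 5.4871 × +4.7% = +25.8%.

+25.8%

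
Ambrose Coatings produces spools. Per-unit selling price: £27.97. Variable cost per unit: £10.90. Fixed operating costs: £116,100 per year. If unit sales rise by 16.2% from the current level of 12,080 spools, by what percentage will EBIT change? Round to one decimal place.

+37.1%

Total contribution margin = 12,080 × £17.07 = £206,205.60.
EBIT = £206,205.60 − £116,100 = £90,105.60.
DOL = contribution ÷ EBIT = £206,205.60 ÷ £90,105.60 = 2.2885.
So EBIT moves 2.2885 × (+16.2%) = +37.1%.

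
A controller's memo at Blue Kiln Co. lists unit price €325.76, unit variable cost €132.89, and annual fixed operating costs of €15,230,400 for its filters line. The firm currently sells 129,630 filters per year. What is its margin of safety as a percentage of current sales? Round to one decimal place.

Contribution margin per unit = €325.76 − €132.89 = €192.87. Break-even units = €15,230,400 ÷ €192.87 = 78,967.18; break-even revenue = 78,967.18 × €325.76 = €25,724,348.55.
Current sales = 129,630 × €325.76 = €42,228,268.80.
Margin of safety = (€42,228,268.80 − €25,724,348.55) ÷ €42,228,268.80 = 39.1%.

39.1%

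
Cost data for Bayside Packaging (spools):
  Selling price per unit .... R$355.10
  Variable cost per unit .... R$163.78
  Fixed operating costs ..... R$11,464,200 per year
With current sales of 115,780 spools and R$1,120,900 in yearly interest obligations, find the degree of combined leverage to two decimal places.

Total contribution margin = 115,780 × R$191.32 = R$22,151,029.60.
EBIT = R$22,151,029.60 − R$11,464,200 = R$10,686,829.60. Interest = R$1,120,900.00, so EBIT − I = R$9,565,929.60.
DCL = contribution ÷ (EBIT − I) = R$22,151,029.60 ÷ R$9,565,929.60 = 2.3156.

2.32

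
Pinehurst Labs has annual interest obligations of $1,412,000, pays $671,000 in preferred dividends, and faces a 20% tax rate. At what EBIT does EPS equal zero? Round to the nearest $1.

$2,250,750

Grossing the preferred dividend up to pre-tax terms: $671,000 / (1 − 0.20) = $838,750.00.
Financial break-even EBIT = interest + D_p ÷ (1 − t) = $1,412,000 + $838,750.00 = $2,250,750.00.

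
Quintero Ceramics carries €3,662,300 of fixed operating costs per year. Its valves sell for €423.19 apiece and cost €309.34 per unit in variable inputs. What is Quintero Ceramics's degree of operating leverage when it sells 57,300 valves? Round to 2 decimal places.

Contribution at this volume is 57,300 × €113.85 = €6,523,605.00.
EBIT = €6,523,605.00 − €3,662,300 = €2,861,305.00.
DOL = contribution ÷ EBIT = €6,523,605.00 ÷ €2,861,305.00 = 2.2799.

2.28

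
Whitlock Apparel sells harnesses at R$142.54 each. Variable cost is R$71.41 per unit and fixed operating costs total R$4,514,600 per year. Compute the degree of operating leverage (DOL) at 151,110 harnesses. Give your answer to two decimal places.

At 151,110 units, contribution = 151,110 × R$71.13 = R$10,748,454.30.
Subtracting fixed costs: EBIT = R$10,748,454.30 − R$4,514,600 = R$6,233,854.30.
DOL = contribution ÷ EBIT = R$10,748,454.30 ÷ R$6,233,854.30 = 1.7242.

1.72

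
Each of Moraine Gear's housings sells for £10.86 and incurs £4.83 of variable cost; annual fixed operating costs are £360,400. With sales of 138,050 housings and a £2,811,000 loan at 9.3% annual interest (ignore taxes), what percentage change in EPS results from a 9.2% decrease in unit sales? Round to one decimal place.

-36.4%

Total contribution margin = 138,050 × £6.03 = £832,441.50.
Subtracting fixed costs: EBIT = £832,441.50 − £360,400 = £472,041.50.
Interest = £261,423.00, so EBIT − I = £210,618.50.
DCL = total CM / (EBIT − I) = £832,441.50 / £210,618.50 = 3.9524.
EPS therefore changes by 3.9524 × (-9.2%) = -36.4%.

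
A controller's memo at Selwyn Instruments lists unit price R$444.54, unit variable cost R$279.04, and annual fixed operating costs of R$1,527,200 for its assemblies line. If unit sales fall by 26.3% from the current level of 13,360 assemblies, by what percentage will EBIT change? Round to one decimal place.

Total contribution margin = 13,360 × R$165.50 = R$2,211,080.00.
Subtracting fixed costs: EBIT = R$2,211,080.00 − R$1,527,200 = R$683,880.00.
DOL = contribution ÷ EBIT = R$2,211,080.00 ÷ R$683,880.00 = 3.2331.
Operating income changes by 3.2331 × -26.3% = -85.0%.

-85.0%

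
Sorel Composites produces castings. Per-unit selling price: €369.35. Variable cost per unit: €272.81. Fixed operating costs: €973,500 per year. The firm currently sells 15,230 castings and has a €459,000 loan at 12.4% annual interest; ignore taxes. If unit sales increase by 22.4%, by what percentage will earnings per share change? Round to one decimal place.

+74.9%

Contribution at this volume is 15,230 × €96.54 = €1,470,304.20.
EBIT = €1,470,304.20 − €973,500 = €496,804.20.
After interest of €56,916.00, pre-tax earnings = €439,888.20.
Degree of combined leverage = contribution ÷ (EBIT − I) = €1,470,304.20 ÷ €439,888.20 = 3.3424.
%ΔEPS = DCL × %ΔSales = 3.3424 × +22.4% = +74.9%.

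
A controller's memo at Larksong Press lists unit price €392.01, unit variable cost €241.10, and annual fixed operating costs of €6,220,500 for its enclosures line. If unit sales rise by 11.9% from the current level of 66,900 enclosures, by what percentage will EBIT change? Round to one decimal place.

Total contribution margin = 66,900 × €150.91 = €10,095,879.00.
EBIT = €10,095,879.00 − €6,220,500 = €3,875,379.00.
So DOL = total CM / EBIT = €10,095,879.00 / €3,875,379.00 = 2.6051.
Operating income changes by 2.6051 × +11.9% = +31.0%.

+31.0%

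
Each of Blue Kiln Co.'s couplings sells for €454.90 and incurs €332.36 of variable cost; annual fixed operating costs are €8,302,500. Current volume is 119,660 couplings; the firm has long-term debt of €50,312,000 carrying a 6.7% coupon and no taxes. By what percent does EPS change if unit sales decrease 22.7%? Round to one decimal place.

Total contribution margin = 119,660 × €122.54 = €14,663,136.40.
Subtracting fixed costs: EBIT = €14,663,136.40 − €8,302,500 = €6,360,636.40.
After interest of €3,370,904.00, pre-tax earnings = €2,989,732.40.
Degree of combined leverage = contribution ÷ (EBIT − I) = €14,663,136.40 ÷ €2,989,732.40 = 4.9045.
EPS therefore changes by 4.9045 × (-22.7%) = -111.3%.

-111.3%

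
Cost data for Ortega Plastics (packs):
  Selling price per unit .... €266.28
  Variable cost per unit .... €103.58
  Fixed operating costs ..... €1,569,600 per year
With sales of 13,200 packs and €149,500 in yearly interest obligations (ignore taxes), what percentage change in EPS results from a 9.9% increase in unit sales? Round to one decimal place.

Contribution at this volume is 13,200 × €162.70 = €2,147,640.00.
Operating income = contribution − fixed costs = €2,147,640.00 − €1,569,600 = €578,040.00.
After interest of €149,500.00, pre-tax earnings = €428,540.00.
DCL = total CM / (EBIT − I) = €2,147,640.00 / €428,540.00 = 5.0115.
EPS therefore changes by 5.0115 × (+9.9%) = +49.6%.

+49.6%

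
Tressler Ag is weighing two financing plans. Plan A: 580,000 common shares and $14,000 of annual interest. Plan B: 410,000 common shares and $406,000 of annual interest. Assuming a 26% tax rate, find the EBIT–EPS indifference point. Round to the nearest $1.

$1,351,412

Set EPS_A = EPS_B: (EBIT − $14,000)(1 − 0.26) ÷ 580,000 = (EBIT − $406,000)(1 − 0.26) ÷ 410,000.
Cancelling (1 − t) and cross-multiplying: 410,000·(EBIT − 14,000) = 580,000·(EBIT − 406,000).
Solving, EBIT = (406,000·580,000 − 14,000·410,000) / (580,000 − 410,000) = 229,740,000,000 / 170,000 = 1,351,411.76.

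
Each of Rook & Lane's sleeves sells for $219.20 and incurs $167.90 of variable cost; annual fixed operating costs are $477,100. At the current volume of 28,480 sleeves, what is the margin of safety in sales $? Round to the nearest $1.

$4,204,213

Contribution margin per unit = $219.20 − $167.90 = $51.30. Break-even units = $477,100 ÷ $51.30 = 9,300.19; break-even revenue = 9,300.19 × $219.20 = $2,038,602.73.
Current sales = 28,480 × $219.20 = $6,242,816.00.
Margin of safety = $6,242,816.00 − $2,038,602.73 = $4,204,213.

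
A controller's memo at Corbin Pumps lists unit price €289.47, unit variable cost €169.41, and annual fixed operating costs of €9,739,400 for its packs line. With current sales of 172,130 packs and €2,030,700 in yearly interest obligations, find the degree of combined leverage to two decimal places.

Total contribution margin = 172,130 × €120.06 = €20,665,927.80.
EBIT = €20,665,927.80 − €9,739,400 = €10,926,527.80. Interest = €2,030,700.00, so EBIT − I = €8,895,827.80.
Degree of total leverage = total CM / (EBIT − interest) = €20,665,927.80 / €8,895,827.80 = 2.3231.

2.32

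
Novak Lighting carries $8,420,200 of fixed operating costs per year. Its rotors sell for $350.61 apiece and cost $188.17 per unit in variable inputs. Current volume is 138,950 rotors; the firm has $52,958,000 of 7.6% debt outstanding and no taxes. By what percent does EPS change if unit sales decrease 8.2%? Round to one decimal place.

Total contribution margin = 138,950 × $162.44 = $22,571,038.00.
Subtracting fixed costs: EBIT = $22,571,038.00 − $8,420,200 = $14,150,838.00.
Interest = $4,024,808.00, so EBIT − I = $10,126,030.00.
DCL = total CM / (EBIT − I) = $22,571,038.00 / $10,126,030.00 = 2.2290.
%ΔEPS = DCL × %ΔSales = 2.2290 × -8.2% = -18.3%.

-18.3%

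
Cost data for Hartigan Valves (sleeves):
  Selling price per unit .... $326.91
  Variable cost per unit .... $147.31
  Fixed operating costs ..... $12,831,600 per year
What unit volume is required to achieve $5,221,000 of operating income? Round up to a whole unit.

Each unit contributes $326.91 − $147.31 = $179.60.
Units = (FC + target) / CM = ($12,831,600 + $5,221,000) / $179.60 = 100,515.59, so 100,516 sleeves.

100,516 sleeves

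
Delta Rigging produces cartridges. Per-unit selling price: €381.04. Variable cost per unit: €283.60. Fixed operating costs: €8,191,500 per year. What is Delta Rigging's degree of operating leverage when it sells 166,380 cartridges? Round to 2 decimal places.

2.02

Contribution at this volume is 166,380 × €97.44 = €16,212,067.20.
Operating income = contribution − fixed costs = €16,212,067.20 − €8,191,500 = €8,020,567.20.
So DOL = total CM / EBIT = €16,212,067.20 / €8,020,567.20 = 2.0213.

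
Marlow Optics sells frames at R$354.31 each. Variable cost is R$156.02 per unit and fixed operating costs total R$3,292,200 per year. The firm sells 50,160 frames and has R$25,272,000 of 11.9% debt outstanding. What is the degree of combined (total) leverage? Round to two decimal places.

2.73

At 50,160 units, contribution = 50,160 × R$198.29 = R$9,946,226.40.
Operating income = contribution − fixed costs = R$9,946,226.40 − R$3,292,200 = R$6,654,026.40. Interest = R$3,007,368.00, so EBIT − I = R$3,646,658.40.
DCL = contribution ÷ (EBIT − I) = R$9,946,226.40 ÷ R$3,646,658.40 = 2.7275.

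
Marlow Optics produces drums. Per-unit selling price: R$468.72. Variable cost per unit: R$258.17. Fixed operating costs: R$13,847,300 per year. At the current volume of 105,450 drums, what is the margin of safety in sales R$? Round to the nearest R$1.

R$18,600,086

Each unit contributes R$468.72 − R$258.17 = R$210.55. Break-even units = R$13,847,300 ÷ R$210.55 = 65,767.28; break-even revenue = 65,767.28 × R$468.72 = R$30,826,437.69.
Actual sales revenue = 105,450 × R$468.72 = R$49,426,524.00.
Margin of safety = R$49,426,524.00 − R$30,826,437.69 = R$18,600,086.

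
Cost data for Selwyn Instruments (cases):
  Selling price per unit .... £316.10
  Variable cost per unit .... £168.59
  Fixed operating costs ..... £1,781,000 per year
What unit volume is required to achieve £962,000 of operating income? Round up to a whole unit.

Each unit contributes £316.10 − £168.59 = £147.51.
Required volume = (fixed costs + target profit) ÷ CM = (£1,781,000 + £962,000) ÷ £147.51 = 18,595.35, so 18,596 cases.

18,596 cases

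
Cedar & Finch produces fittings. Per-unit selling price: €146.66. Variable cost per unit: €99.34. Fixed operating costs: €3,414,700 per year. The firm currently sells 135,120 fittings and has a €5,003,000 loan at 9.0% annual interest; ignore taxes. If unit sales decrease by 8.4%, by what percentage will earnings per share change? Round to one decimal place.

-21.2%

At 135,120 units, contribution = 135,120 × €47.32 = €6,393,878.40.
Operating income = contribution − fixed costs = €6,393,878.40 − €3,414,700 = €2,979,178.40.
Interest = €450,270.00, so EBIT − I = €2,528,908.40.
Degree of combined leverage = contribution ÷ (EBIT − I) = €6,393,878.40 ÷ €2,528,908.40 = 2.5283.
%ΔEPS = DCL × %ΔSales = 2.5283 × -8.4% = -21.2%.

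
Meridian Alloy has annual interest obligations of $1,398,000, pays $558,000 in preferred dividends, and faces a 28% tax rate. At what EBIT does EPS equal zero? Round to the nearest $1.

$2,173,000

Preferred dividends are paid after tax, so their pre-tax equivalent is $558,000 ÷ (1 − 0.28) = $775,000.00.
EPS = 0 when EBIT covers interest plus the pre-tax preferred burden: $1,398,000 + $775,000.00 = $2,173,000.00.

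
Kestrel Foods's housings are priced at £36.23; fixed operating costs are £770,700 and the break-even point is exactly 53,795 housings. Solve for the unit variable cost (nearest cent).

At break-even, FC = Q × (P − VC), so P − VC = £770,700 ÷ 53,795 = £14.3266.
Variable cost per unit = £36.23 − £14.3266 = £21.90.

£21.90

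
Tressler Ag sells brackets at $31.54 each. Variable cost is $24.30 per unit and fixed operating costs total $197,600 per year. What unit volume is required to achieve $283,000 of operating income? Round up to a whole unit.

66,382 brackets

Contribution margin per unit = $31.54 − $24.30 = $7.24.
Required volume = (fixed costs + target profit) ÷ CM = ($197,600 + $283,000) ÷ $7.24 = 66,381.22, so 66,382 brackets.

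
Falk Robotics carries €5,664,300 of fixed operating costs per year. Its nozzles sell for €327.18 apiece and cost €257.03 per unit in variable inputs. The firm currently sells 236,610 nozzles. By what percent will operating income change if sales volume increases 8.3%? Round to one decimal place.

+12.6%

Contribution at this volume is 236,610 × €70.15 = €16,598,191.50.
EBIT = €16,598,191.50 − €5,664,300 = €10,933,891.50.
DOL = contribution ÷ EBIT = €16,598,191.50 ÷ €10,933,891.50 = 1.5180.
So EBIT moves 1.5180 × (+8.3%) = +12.6%.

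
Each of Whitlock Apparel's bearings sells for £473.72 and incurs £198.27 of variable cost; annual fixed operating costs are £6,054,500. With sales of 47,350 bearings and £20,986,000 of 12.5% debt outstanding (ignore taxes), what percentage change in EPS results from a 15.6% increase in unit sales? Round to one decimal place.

At 47,350 units, contribution = 47,350 × £275.45 = £13,042,557.50.
Operating income = contribution − fixed costs = £13,042,557.50 − £6,054,500 = £6,988,057.50.
After interest of £2,623,250.00, pre-tax earnings = £4,364,807.50.
DCL = total CM / (EBIT − I) = £13,042,557.50 / £4,364,807.50 = 2.9881.
EPS therefore changes by 2.9881 × (+15.6%) = +46.6%.

+46.6%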